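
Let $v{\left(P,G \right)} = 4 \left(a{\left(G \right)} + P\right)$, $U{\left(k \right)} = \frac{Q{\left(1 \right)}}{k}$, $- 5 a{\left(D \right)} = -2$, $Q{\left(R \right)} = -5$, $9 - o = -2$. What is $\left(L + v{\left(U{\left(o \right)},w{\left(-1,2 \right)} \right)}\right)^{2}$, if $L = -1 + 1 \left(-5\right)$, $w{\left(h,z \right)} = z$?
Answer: $\frac{116964}{3025} \approx 38.666$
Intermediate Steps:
$o = 11$ ($o = 9 - -2 = 9 + 2 = 11$)
$a{\left(D \right)} = \frac{2}{5}$ ($a{\left(D \right)} = \left(- \frac{1}{5}\right) \left(-2\right) = \frac{2}{5}$)
$U{\left(k \right)} = - \frac{5}{k}$
$v{\left(P,G \right)} = \frac{8}{5} + 4 P$ ($v{\left(P,G \right)} = 4 \left(\frac{2}{5} + P\right) = \frac{8}{5} + 4 P$)
$L = -6$ ($L = -1 - 5 = -6$)
$\left(L + v{\left(U{\left(o \right)},w{\left(-1,2 \right)} \right)}\right)^{2} = \left(-6 + \left(\frac{8}{5} + 4 \left(- \frac{5}{11}\right)\right)\right)^{2} = \left(-6 + \left(\frac{8}{5} - \frac{20}{11}\right)\right)^{2} = \left(-6 - \frac{12}{55}\right)^{2} = \left(- \frac{342}{55}\right)^{2} = \frac{116964}{3025}$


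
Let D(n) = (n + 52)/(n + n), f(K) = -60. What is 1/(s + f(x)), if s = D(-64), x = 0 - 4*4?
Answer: -32/1917 ≈ -0.016693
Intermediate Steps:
x = -16 (x = 0 - 16 = -16)
D(n) = (52 + n)/(2*n) (D(n) = (52 + n)/((2*n)) = (52 + n)*(1/(2*n)) = (52 + n)/(2*n))
s = 3/32 (s = (½)*(52 - 64)/(-64) = (½)*(-1/64)*(-12) = 3/32 ≈ 0.093750)
1/(s + f(x)) = 1/(3/32 - 60) = 1/(-1917/32) = -32/1917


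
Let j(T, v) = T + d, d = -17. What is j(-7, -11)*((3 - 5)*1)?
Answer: 48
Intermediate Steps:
j(T, v) = -17 + T (j(T, v) = T - 17 = -17 + T)
j(-7, -11)*((3 - 5)*1) = (-17 - 7)*((3 - 5)*1) = -(-48) = -24*(-2) = 48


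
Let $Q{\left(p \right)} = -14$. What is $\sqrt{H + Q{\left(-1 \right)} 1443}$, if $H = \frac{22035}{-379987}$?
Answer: $\frac{3 i \sqrt{324108620074187}}{379987} \approx 142.13 i$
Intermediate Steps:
$H = - \frac{22035}{379987}$ ($H = 22035 \left(- \frac{1}{379987}\right) = - \frac{22035}{379987} \approx -0.057989$)
$\sqrt{H + Q{\left(-1 \right)} 1443} = \sqrt{- \frac{22035}{379987} - 20202} = \sqrt{- \frac{7676519409}{379987}} = \frac{3 i \sqrt{324108620074187}}{379987}$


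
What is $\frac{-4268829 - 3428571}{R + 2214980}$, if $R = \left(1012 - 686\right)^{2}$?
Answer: $- \frac{320725}{96719} \approx -3.316$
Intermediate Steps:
$R = 106276$ ($R = 326^{2} = 106276$)
$\frac{-4268829 - 3428571}{R + 2214980} = \frac{-4268829 - 3428571}{106276 + 2214980} = - \frac{7697400}{2321256} = \left(-7697400\right) \frac{1}{2321256} = - \frac{320725}{96719}$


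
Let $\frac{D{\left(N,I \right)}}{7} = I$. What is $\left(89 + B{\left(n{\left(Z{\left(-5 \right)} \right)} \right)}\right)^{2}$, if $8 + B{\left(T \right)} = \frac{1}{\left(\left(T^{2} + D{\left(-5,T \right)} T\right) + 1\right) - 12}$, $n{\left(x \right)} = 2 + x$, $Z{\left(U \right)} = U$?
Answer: $\frac{24423364}{3721} \approx 6563.7$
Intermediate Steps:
$D{\left(N,I \right)} = 7 I$
$B{\left(T \right)} = -8 + \frac{1}{-11 + 8 T^{2}}$ ($B{\left(T \right)} = -8 + \frac{1}{\left(\left(T^{2} + 7 T T\right) + 1\right) - 12} = -8 + \frac{1}{\left(\left(T^{2} + 7 T^{2}\right) + 1\right) - 12} = -8 + \frac{1}{\left(8 T^{2} + 1\right) - 12} = -8 + \frac{1}{\left(1 + 8 T^{2}\right) - 12} = -8 + \frac{1}{-11 + 8 T^{2}}$)
$\left(89 + B{\left(n{\left(Z{\left(-5 \right)} \right)} \right)}\right)^{2} = \left(89 + \frac{89 - 64 \left(2 - 5\right)^{2}}{-11 + 8 \left(2 - 5\right)^{2}}\right)^{2} = \left(89 + \frac{89 - 64 \left(-3\right)^{2}}{-11 + 8 \left(-3\right)^{2}}\right)^{2} = \left(89 + \frac{89 - 576}{-11 + 8 \cdot 9}\right)^{2} = \left(89 + \frac{89 - 576}{-11 + 72}\right)^{2} = \left(89 + \frac{1}{61} \left(-487\right)\right)^{2} = \left(89 - \frac{487}{61}\right)^{2} = \left(\frac{4942}{61}\right)^{2} = \frac{24423364}{3721}$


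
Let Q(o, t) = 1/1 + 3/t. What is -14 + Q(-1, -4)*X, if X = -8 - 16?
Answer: -20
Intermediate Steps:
Q(o, t) = 1 + 3/t (Q(o, t) = 1*1 + 3/t = 1 + 3/t)
X = -24
-14 + Q(-1, -4)*X = -14 + ((3 - 4)/(-4))*(-24) = -14 - ¼*(-1)*(-24) = -14 + (¼)*(-24) = -14 - 6 = -20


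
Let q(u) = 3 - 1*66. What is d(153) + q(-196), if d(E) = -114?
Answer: -177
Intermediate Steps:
q(u) = -63 (q(u) = 3 - 66 = -63)
d(153) + q(-196) = -114 - 63 = -177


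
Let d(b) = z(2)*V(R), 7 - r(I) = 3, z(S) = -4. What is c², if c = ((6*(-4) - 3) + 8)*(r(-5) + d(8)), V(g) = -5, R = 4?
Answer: 207936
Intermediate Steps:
r(I) = 4 (r(I) = 7 - 1*3 = 7 - 3 = 4)
d(b) = 20 (d(b) = -4*(-5) = 20)
c = -456 (c = ((6*(-4) - 3) + 8)*(4 + 20) = ((-24 - 3) + 8)*24 = (-27 + 8)*24 = -19*24 = -456)
c² = (-456)² = 207936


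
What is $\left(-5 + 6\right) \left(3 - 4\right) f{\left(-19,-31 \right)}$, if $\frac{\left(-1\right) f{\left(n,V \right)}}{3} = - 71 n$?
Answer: $4047$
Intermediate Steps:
$f{\left(n,V \right)} = 213 n$ ($f{\left(n,V \right)} = - 3 \left(- 71 n\right) = 213 n$)
$\left(-5 + 6\right) \left(3 - 4\right) f{\left(-19,-31 \right)} = \left(-5 + 6\right) \left(3 - 4\right) 213 \left(-19\right) = 1 \left(-1\right) \left(-4047\right) = \left(-1\right) \left(-4047\right) = 4047$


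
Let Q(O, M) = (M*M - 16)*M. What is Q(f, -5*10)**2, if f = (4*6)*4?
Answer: 15425640000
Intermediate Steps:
f = 96 (f = 24*4 = 96)
Q(O, M) = M*(-16 + M**2) (Q(O, M) = (M**2 - 16)*M = (-16 + M**2)*M = M*(-16 + M**2))
Q(f, -5*10)**2 = ((-5*10)*(-16 + (-5*10)**2))**2 = (-50*(-16 + (-50)**2))**2 = (-50*(-16 + 2500))**2 = (-50*2484)**2 = (-124200)**2 = 15425640000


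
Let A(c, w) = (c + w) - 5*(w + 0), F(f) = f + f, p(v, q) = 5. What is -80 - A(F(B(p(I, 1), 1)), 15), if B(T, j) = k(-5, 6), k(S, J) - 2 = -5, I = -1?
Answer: -14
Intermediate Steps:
k(S, J) = -3 (k(S, J) = 2 - 5 = -3)
B(T, j) = -3
F(f) = 2*f
A(c, w) = c - 4*w (A(c, w) = (c + w) - 5*w = c - 4*w)
-80 - A(F(B(p(I, 1), 1)), 15) = -80 - (2*(-3) - 4*15) = -80 - (-6 - 60) = -80 - 1*(-66) = -80 + 66 = -14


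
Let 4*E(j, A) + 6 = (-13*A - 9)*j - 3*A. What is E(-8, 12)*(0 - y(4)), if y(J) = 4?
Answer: -1278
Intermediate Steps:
E(j, A) = -3/2 - 3*A/4 + j*(-9 - 13*A)/4 (E(j, A) = -3/2 + ((-13*A - 9)*j - 3*A)/4 = -3/2 + ((-9 - 13*A)*j - 3*A)/4 = -3/2 + (j*(-9 - 13*A) - 3*A)/4 = -3/2 + (-3*A + j*(-9 - 13*A))/4 = -3/2 + (-3*A/4 + j*(-9 - 13*A)/4) = -3/2 - 3*A/4 + j*(-9 - 13*A)/4)
E(-8, 12)*(0 - y(4)) = (-3/2 - 9/4*(-8) - ¾*12 - 13/4*12*(-8))*(0 - 1*4) = (-3/2 + 18 - 9 + 312)*(0 - 4) = (639/2)*(-4) = -1278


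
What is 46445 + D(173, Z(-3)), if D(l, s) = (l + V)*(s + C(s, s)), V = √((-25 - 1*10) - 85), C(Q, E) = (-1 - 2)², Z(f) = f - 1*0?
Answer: 47483 + 12*I*√30 ≈ 47483.0 + 65.727*I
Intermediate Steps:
Z(f) = f (Z(f) = f + 0 = f)
C(Q, E) = 9 (C(Q, E) = (-3)² = 9)
V = 2*I*√30 (V = √((-25 - 10) - 85) = √(-35 - 85) = √(-120) = 2*I*√30 ≈ 10.954*I)
D(l, s) = (9 + s)*(l + 2*I*√30) (D(l, s) = (l + 2*I*√30)*(s + 9) = (l + 2*I*√30)*(9 + s) = (9 + s)*(l + 2*I*√30))
46445 + D(173, Z(-3)) = 46445 + (9*173 + 173*(-3) + 18*I*√30 + 2*I*(-3)*√30) = 46445 + (1557 - 519 + 18*I*√30 - 6*I*√30) = 46445 + (1038 + 12*I*√30) = 47483 + 12*I*√30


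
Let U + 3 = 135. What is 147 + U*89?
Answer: 11895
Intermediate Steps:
U = 132 (U = -3 + 135 = 132)
147 + U*89 = 147 + 132*89 = 147 + 11748 = 11895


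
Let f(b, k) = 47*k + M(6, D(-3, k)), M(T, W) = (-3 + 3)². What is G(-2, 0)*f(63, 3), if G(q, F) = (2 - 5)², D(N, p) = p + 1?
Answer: 1269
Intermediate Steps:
D(N, p) = 1 + p
M(T, W) = 0 (M(T, W) = 0² = 0)
f(b, k) = 47*k (f(b, k) = 47*k + 0 = 47*k)
G(q, F) = 9 (G(q, F) = (-3)² = 9)
G(-2, 0)*f(63, 3) = 9*(47*3) = 9*141 = 1269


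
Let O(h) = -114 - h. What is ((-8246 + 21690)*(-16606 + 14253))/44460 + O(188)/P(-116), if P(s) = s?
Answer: -35154673/49590 ≈ -708.91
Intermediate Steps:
((-8246 + 21690)*(-16606 + 14253))/44460 + O(188)/P(-116) = ((-8246 + 21690)*(-16606 + 14253))/44460 + (-114 - 1*188)/(-116) = (13444*(-2353))*(1/44460) + (-114 - 188)*(-1/116) = -31633732*1/44460 - 302*(-1/116) = -608341/855 + 151/58 = -35154673/49590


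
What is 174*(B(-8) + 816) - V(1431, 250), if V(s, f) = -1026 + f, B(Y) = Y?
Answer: 141368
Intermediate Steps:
174*(B(-8) + 816) - V(1431, 250) = 174*(-8 + 816) - (-1026 + 250) = 174*808 - 1*(-776) = 140592 + 776 = 141368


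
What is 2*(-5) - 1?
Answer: -11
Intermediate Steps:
2*(-5) - 1 = -10 - 1 = -11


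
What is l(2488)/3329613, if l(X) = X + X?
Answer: 4976/3329613 ≈ 0.0014945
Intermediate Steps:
l(X) = 2*X
l(2488)/3329613 = (2*2488)/3329613 = 4976*(1/3329613) = 4976/3329613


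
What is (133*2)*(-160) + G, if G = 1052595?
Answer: 1010035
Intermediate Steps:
(133*2)*(-160) + G = (133*2)*(-160) + 1052595 = 266*(-160) + 1052595 = -42560 + 1052595 = 1010035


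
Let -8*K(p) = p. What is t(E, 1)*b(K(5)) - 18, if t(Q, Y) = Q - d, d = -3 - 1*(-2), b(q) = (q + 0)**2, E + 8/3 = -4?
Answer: -3881/192 ≈ -20.214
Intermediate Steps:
E = -20/3 (E = -8/3 - 4 = -20/3 ≈ -6.6667)
K(p) = -p/8
b(q) = q**2
d = -1 (d = -3 + 2 = -1)
t(Q, Y) = 1 + Q (t(Q, Y) = Q - 1*(-1) = Q + 1 = 1 + Q)
t(E, 1)*b(K(5)) - 18 = (1 - 20/3)*(-1/8*5)**2 - 18 = -17*(-5/8)**2/3 - 18 = -17/3*25/64 - 18 = -425/192 - 18 = -3881/192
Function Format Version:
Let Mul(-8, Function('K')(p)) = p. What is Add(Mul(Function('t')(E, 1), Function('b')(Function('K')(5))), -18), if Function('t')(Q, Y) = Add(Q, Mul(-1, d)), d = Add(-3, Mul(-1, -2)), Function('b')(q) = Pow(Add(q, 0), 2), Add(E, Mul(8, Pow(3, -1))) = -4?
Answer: Rational(-3881, 192) ≈ -20.214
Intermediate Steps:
E = Rational(-20, 3) (E = Add(Rational(-8, 3), -4) = Rational(-20, 3) ≈ -6.6667)
Function('K')(p) = Mul(Rational(-1, 8), p)
Function('b')(q) = Pow(q, 2)
d = -1 (d = Add(-3, 2) = -1)
Function('t')(Q, Y) = Add(1, Q) (Function('t')(Q, Y) = Add(Q, Mul(-1, -1)) = Add(Q, 1) = Add(1, Q))
Add(Mul(Function('t')(E, 1), Function('b')(Function('K')(5))), -18) = Add(Mul(Add(1, Rational(-20, 3)), Pow(Mul(Rational(-1, 8), 5), 2)), -18) = Add(Mul(Rational(-17, 3), Pow(Rational(-5, 8), 2)), -18) = Add(Mul(Rational(-17, 3), Rational(25, 64)), -18) = Add(Rational(-425, 192), -18) = Rational(-3881, 192)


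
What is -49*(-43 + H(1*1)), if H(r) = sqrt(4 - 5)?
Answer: 2107 - 49*I ≈ 2107.0 - 49.0*I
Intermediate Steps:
H(r) = I (H(r) = sqrt(-1) = I)
-49*(-43 + H(1*1)) = -49*(-43 + I) = 2107 - 49*I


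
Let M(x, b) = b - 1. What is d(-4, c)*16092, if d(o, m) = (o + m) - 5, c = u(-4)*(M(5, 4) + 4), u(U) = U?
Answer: -595404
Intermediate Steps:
M(x, b) = -1 + b
c = -28 (c = -4*((-1 + 4) + 4) = -4*(3 + 4) = -4*7 = -28)
d(o, m) = -5 + m + o (d(o, m) = (m + o) - 5 = -5 + m + o)
d(-4, c)*16092 = (-5 - 28 - 4)*16092 = -37*16092 = -595404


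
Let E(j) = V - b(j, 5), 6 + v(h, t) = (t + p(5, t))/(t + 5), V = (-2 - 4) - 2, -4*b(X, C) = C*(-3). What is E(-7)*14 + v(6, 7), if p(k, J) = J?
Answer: -508/3 ≈ -169.33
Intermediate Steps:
b(X, C) = 3*C/4 (b(X, C) = -C*(-3)/4 = -(-3)*C/4 = 3*C/4)
V = -8 (V = -6 - 2 = -8)
v(h, t) = -6 + 2*t/(5 + t) (v(h, t) = -6 + (t + t)/(t + 5) = -6 + (2*t)/(5 + t) = -6 + 2*t/(5 + t))
E(j) = -47/4 (E(j) = -8 - 3*5/4 = -8 - 1*15/4 = -8 - 15/4 = -47/4)
E(-7)*14 + v(6, 7) = -47/4*14 + 2*(-15 - 2*7)/(5 + 7) = -329/2 + 2*(-15 - 14)/12 = -329/2 + 2*(1/12)*(-29) = -329/2 - 29/6 = -508/3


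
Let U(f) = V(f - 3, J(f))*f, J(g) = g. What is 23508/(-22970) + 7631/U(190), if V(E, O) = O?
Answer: -67335473/82921700 ≈ -0.81204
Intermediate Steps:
U(f) = f² (U(f) = f*f = f²)
23508/(-22970) + 7631/U(190) = 23508/(-22970) + 7631/(190²) = 23508*(-1/22970) + 7631/36100 = -11754/11485 + 7631*(1/36100) = -11754/11485 + 7631/36100 = -67335473/82921700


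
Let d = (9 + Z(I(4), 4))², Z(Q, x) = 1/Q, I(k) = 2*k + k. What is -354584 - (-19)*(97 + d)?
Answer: -50568965/144 ≈ -3.5117e+5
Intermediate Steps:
I(k) = 3*k
d = 11881/144 (d = (9 + 1/(3*4))² = (9 + 1/12)² = (109/12)² = 11881/144 ≈ 82.507)
-354584 - (-19)*(97 + d) = -354584 - (-19)*(97 + 11881/144) = -354584 - (-19)*25849/144 = -354584 - 1*(-491131/144) = -354584 + 491131/144 = -50568965/144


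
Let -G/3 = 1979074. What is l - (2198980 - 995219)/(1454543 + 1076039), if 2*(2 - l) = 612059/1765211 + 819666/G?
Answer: 896668265093847997/631467549256620382 ≈ 1.4200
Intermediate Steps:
G = -5937222 (G = -3*1979074 = -5937222)
l = 473032757319/249534513901 (l = 2 - (612059/1765211 + 819666/(-5937222))/2 = 2 - (612059*(1/1765211) + 819666*(-1/5937222))/2 = 2 - (87437/252173 - 136611/989537)/2 = 2 - 1/2*52072540966/249534513901 = 2 - 26036270483/249534513901 = 473032757319/249534513901 ≈ 1.8957)
l - (2198980 - 995219)/(1454543 + 1076039) = 473032757319/249534513901 - (2198980 - 995219)/(1454543 + 1076039) = 473032757319/249534513901 - 1203761/2530582 = 896668265093847997/631467549256620382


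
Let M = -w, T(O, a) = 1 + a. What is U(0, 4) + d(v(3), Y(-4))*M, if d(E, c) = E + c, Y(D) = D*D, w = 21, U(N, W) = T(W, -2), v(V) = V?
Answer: -400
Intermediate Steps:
U(N, W) = -1 (U(N, W) = 1 - 2 = -1)
Y(D) = D²
M = -21 (M = -1*21 = -21)
U(0, 4) + d(v(3), Y(-4))*M = -1 + (3 + (-4)²)*(-21) = -1 + (3 + 16)*(-21) = -1 + 19*(-21) = -1 - 399 = -400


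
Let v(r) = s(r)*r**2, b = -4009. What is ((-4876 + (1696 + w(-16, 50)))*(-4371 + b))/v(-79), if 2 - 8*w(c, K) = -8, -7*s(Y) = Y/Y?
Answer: -186465475/6241 ≈ -29878.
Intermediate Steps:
s(Y) = -1/7 (s(Y) = -Y/(7*Y) = -1/7*1 = -1/7)
w(c, K) = 5/4 (w(c, K) = 1/4 - 1/8*(-8) = 1/4 + 1 = 5/4)
v(r) = -r**2/7
((-4876 + (1696 + w(-16, 50)))*(-4371 + b))/v(-79) = ((-4876 + (1696 + 5/4))*(-4371 - 4009))/((-1/7*(-79)**2)) = ((-4876 + 6789/4)*(-8380))/((-1/7*6241)) = (-12715/4*(-8380))/(-6241/7) = 26637925*(-7/6241) = -186465475/6241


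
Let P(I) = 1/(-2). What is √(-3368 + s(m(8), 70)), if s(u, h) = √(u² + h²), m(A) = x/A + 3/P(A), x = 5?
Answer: √(-53888 + 2*√315449)/4 ≈ 57.426*I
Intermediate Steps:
P(I) = -½
m(A) = -6 + 5/A (m(A) = 5/A + 3/(-½) = 5/A + 3*(-2) = 5/A - 6 = -6 + 5/A)
s(u, h) = √(h² + u²)
√(-3368 + s(m(8), 70)) = √(-3368 + √(70² + (-6 + 5/8)²)) = √(-3368 + √(4900 + (-6 + 5*(⅛))²)) = √(-3368 + √(4900 + (-6 + 5/8)²)) = √(-3368 + √(4900 + (-43/8)²)) = √(-3368 + √(4900 + 1849/64)) = √(-3368 + √(315449/64)) = √(-3368 + √315449/8)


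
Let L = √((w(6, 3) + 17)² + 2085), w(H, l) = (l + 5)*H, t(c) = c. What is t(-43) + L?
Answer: -43 + √6310 ≈ 36.435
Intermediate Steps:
w(H, l) = H*(5 + l) (w(H, l) = (5 + l)*H = H*(5 + l))
L = √6310 (L = √((6*(5 + 3) + 17)² + 2085) = √((6*8 + 17)² + 2085) = √((48 + 17)² + 2085) = √(65² + 2085) = √(4225 + 2085) = √6310 ≈ 79.436)
t(-43) + L = -43 + √6310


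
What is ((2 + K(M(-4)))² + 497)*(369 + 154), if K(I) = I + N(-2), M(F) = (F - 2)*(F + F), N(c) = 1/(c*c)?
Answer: 25288619/16 ≈ 1.5805e+6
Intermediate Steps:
N(c) = c⁻² (N(c) = 1/(c²) = c⁻²)
M(F) = 2*F*(-2 + F) (M(F) = (-2 + F)*(2*F) = 2*F*(-2 + F))
K(I) = ¼ + I (K(I) = I + (-2)⁻² = I + ¼ = ¼ + I)
((2 + K(M(-4)))² + 497)*(369 + 154) = ((2 + (¼ + 2*(-4)*(-2 - 4)))² + 497)*(369 + 154) = ((2 + (¼ + 2*(-4)*(-6)))² + 497)*523 = ((2 + (¼ + 48))² + 497)*523 = ((2 + 193/4)² + 497)*523 = ((201/4)² + 497)*523 = (40401/16 + 497)*523 = (48353/16)*523 = 25288619/16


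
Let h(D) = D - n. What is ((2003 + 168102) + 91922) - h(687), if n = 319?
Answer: 261659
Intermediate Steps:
h(D) = -319 + D (h(D) = D - 1*319 = D - 319 = -319 + D)
((2003 + 168102) + 91922) - h(687) = ((2003 + 168102) + 91922) - (-319 + 687) = (170105 + 91922) - 1*368 = 262027 - 368 = 261659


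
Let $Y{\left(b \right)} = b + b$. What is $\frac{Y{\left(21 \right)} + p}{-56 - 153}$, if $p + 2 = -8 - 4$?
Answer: $- \frac{28}{209} \approx -0.13397$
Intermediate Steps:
$p = -14$ ($p = -2 - 12 = -14$)
$Y{\left(b \right)} = 2 b$
$\frac{Y{\left(21 \right)} + p}{-56 - 153} = \frac{2 \cdot 21 - 14}{-56 - 153} = \frac{42 - 14}{-209} = 28 \left(- \frac{1}{209}\right) = - \frac{28}{209}$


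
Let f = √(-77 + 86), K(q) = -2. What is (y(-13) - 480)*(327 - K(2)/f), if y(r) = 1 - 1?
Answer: -157280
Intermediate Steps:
y(r) = 0
f = 3 (f = √9 = 3)
(y(-13) - 480)*(327 - K(2)/f) = (0 - 480)*(327 - (-2)/3) = -480*(327 - (-2)/3) = -480*(327 - 1*(-⅔)) = -480*(327 + ⅔) = -480*983/3 = -157280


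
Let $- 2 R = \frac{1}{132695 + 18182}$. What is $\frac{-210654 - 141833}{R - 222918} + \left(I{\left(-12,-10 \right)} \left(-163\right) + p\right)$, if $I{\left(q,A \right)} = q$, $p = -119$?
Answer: $\frac{123674737805999}{67266398173} \approx 1838.6$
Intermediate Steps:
$R = - \frac{1}{301754}$ ($R = - \frac{1}{2 \left(132695 + 18182\right)} = - \frac{1}{2 \cdot 150877} = \left(- \frac{1}{2}\right) \frac{1}{150877} = - \frac{1}{301754} \approx -3.314 \cdot 10^{-6}$)
$\frac{-210654 - 141833}{R - 222918} + \left(I{\left(-12,-10 \right)} \left(-163\right) + p\right) = \frac{-210654 - 141833}{- \frac{1}{301754} - 222918} - -1837 = - \frac{352487}{- \frac{67266398173}{301754}} + \left(1956 - 119\right) = \left(-352487\right) \left(- \frac{301754}{67266398173}\right) + 1837 = \frac{106364362198}{67266398173} + 1837 = \frac{123674737805999}{67266398173}$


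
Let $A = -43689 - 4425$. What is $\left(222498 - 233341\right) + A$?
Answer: $-58957$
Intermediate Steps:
$A = -48114$
$\left(222498 - 233341\right) + A = \left(222498 - 233341\right) - 48114 = -10843 - 48114 = -58957$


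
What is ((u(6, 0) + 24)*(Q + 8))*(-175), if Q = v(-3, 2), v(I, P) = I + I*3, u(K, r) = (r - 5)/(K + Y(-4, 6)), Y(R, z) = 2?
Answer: 32725/2 ≈ 16363.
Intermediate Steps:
u(K, r) = (-5 + r)/(2 + K) (u(K, r) = (r - 5)/(K + 2) = (-5 + r)/(2 + K))
v(I, P) = 4*I (v(I, P) = I + 3*I = 4*I)
Q = -12 (Q = 4*(-3) = -12)
((u(6, 0) + 24)*(Q + 8))*(-175) = (((-5 + 0)/(2 + 6) + 24)*(-12 + 8))*(-175) = ((-5/8 + 24)*(-4))*(-175) = ((187/8)*(-4))*(-175) = -187/2*(-175) = 32725/2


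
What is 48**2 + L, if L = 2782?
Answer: 5086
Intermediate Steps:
48**2 + L = 48**2 + 2782 = 2304 + 2782 = 5086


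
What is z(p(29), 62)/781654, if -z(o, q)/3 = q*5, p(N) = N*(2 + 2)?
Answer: -465/390827 ≈ -0.0011898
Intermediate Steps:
p(N) = 4*N (p(N) = N*4 = 4*N)
z(o, q) = -15*q (z(o, q) = -3*q*5 = -15*q)
z(p(29), 62)/781654 = -15*62/781654 = -930*1/781654 = -465/390827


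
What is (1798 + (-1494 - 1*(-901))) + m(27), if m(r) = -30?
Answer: 1175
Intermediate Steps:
(1798 + (-1494 - 1*(-901))) + m(27) = (1798 + (-1494 - 1*(-901))) - 30 = (1798 + (-1494 + 901)) - 30 = (1798 - 593) - 30 = 1205 - 30 = 1175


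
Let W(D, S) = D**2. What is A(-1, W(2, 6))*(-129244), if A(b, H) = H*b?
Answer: 516976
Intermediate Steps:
A(-1, W(2, 6))*(-129244) = (2**2*(-1))*(-129244) = (4*(-1))*(-129244) = -4*(-129244) = 516976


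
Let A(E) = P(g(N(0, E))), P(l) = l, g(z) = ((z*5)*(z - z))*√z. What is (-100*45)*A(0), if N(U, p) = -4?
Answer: 0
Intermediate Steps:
g(z) = 0 (g(z) = ((5*z)*0)*√z = 0*√z = 0)
A(E) = 0
(-100*45)*A(0) = -100*45*0 = -4500*0 = 0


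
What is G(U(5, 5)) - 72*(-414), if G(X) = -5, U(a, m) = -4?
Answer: 29803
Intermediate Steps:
G(U(5, 5)) - 72*(-414) = -5 - 72*(-414) = -5 + 29808 = 29803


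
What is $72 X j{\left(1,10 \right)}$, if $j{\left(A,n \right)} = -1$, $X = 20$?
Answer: $-1440$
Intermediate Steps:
$72 X j{\left(1,10 \right)} = 72 \cdot 20 \left(-1\right) = 1440 \left(-1\right) = -1440$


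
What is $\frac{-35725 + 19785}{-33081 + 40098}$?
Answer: $- \frac{15940}{7017} \approx -2.2716$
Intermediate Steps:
$\frac{-35725 + 19785}{-33081 + 40098} = - \frac{15940}{7017}$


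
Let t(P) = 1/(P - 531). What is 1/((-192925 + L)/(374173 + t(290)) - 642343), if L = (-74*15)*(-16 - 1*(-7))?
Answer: -90175692/57923768613691 ≈ -1.5568e-6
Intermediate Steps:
L = 9990 (L = -1110*(-16 + 7) = -1110*(-9) = 9990)
t(P) = 1/(-531 + P)
1/((-192925 + L)/(374173 + t(290)) - 642343) = 1/((-192925 + 9990)/(374173 + 1/(-531 + 290)) - 642343) = 1/(-182935/(374173 + 1/(-241)) - 642343) = 1/(-182935/(374173 - 1/241) - 642343) = 1/(-182935/90175692/241 - 642343) = 1/(-182935*241/90175692 - 642343) = 1/(-44087335/90175692 - 642343) = 1/(-57923768613691/90175692) = -90175692/57923768613691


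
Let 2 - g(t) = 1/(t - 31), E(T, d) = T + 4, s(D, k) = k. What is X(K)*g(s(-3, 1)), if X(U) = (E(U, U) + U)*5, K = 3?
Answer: 305/3 ≈ 101.67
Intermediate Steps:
E(T, d) = 4 + T
g(t) = 2 - 1/(-31 + t) (g(t) = 2 - 1/(t - 31) = 2 - 1/(-31 + t))
X(U) = 20 + 10*U (X(U) = ((4 + U) + U)*5 = (4 + 2*U)*5 = 20 + 10*U)
X(K)*g(s(-3, 1)) = (20 + 10*3)*((-63 + 2*1)/(-31 + 1)) = (20 + 30)*((-63 + 2)/(-30)) = 50*(-1/30*(-61)) = 50*(61/30) = 305/3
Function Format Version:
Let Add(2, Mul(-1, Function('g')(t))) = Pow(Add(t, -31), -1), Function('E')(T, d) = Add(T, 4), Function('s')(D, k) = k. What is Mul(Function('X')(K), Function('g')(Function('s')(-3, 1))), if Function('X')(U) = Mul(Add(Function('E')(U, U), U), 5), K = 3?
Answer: Rational(305, 3) ≈ 101.67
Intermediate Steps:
Function('E')(T, d) = Add(4, T)
Function('g')(t) = Add(2, Mul(-1, Pow(Add(-31, t), -1))) (Function('g')(t) = Add(2, Mul(-1, Pow(Add(t, -31), -1))) = Add(2, Mul(-1, Pow(Add(-31, t), -1))))
Function('X')(U) = Add(20, Mul(10, U)) (Function('X')(U) = Mul(Add(Add(4, U), U), 5) = Mul(Add(4, Mul(2, U)), 5) = Add(20, Mul(10, U)))
Mul(Function('X')(K), Function('g')(Function('s')(-3, 1))) = Mul(Add(20, Mul(10, 3)), Mul(Pow(Add(-31, 1), -1), Add(-63, Mul(2, 1)))) = Mul(Add(20, 30), Mul(Pow(-30, -1), Add(-63, 2))) = Mul(50, Mul(Rational(-1, 30), -61)) = Mul(50, Rational(61, 30)) = Rational(305, 3)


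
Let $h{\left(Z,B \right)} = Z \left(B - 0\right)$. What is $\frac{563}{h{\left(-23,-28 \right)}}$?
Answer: $\frac{563}{644} \approx 0.87422$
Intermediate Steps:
$h{\left(Z,B \right)} = B Z$ ($h{\left(Z,B \right)} = Z \left(B + 0\right) = Z B = B Z$)
$\frac{563}{h{\left(-23,-28 \right)}} = \frac{563}{\left(-28\right) \left(-23\right)} = \frac{563}{644}$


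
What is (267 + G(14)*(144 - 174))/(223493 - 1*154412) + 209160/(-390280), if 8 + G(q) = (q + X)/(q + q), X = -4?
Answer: -831558675/1572721073 ≈ -0.52874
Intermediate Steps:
G(q) = -8 + (-4 + q)/(2*q) (G(q) = -8 + (q - 4)/(q + q) = -8 + (-4 + q)/((2*q)) = -8 + (-4 + q)*(1/(2*q)) = -8 + (-4 + q)/(2*q))
(267 + G(14)*(144 - 174))/(223493 - 1*154412) + 209160/(-390280) = (267 + (-15/2 - 2/14)*(144 - 174))/(223493 - 1*154412) + 209160/(-390280) = (267 + (-15/2 - 2*1/14)*(-30))/(223493 - 154412) + 209160*(-1/390280) = (267 + (-15/2 - ⅐)*(-30))/69081 - 5229/9757 = (267 - 107/14*(-30))*(1/69081) - 5229/9757 = (267 + 1605/7)*(1/69081) - 5229/9757 = (3474/7)*(1/69081) - 5229/9757 = 1158/161189 - 5229/9757 = -831558675/1572721073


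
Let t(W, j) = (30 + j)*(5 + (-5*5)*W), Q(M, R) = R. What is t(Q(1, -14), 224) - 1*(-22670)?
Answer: 112840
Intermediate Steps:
t(W, j) = (5 - 25*W)*(30 + j) (t(W, j) = (30 + j)*(5 - 25*W) = (5 - 25*W)*(30 + j))
t(Q(1, -14), 224) - 1*(-22670) = (150 - 750*(-14) + 5*224 - 25*(-14)*224) - 1*(-22670) = (150 + 10500 + 1120 + 78400) + 22670 = 90170 + 22670 = 112840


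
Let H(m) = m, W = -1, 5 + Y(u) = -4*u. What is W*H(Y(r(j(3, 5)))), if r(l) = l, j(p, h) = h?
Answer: 25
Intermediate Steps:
Y(u) = -5 - 4*u
W*H(Y(r(j(3, 5)))) = -(-5 - 4*5) = -(-5 - 20) = -1*(-25) = 25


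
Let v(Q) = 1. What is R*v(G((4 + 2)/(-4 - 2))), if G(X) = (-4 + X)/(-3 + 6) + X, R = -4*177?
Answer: -708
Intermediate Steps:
R = -708
G(X) = -4/3 + 4*X/3 (G(X) = (-4 + X)/3 + X = (-4 + X)*(1/3) + X = (-4/3 + X/3) + X = -4/3 + 4*X/3)
R*v(G((4 + 2)/(-4 - 2))) = -708*1 = -708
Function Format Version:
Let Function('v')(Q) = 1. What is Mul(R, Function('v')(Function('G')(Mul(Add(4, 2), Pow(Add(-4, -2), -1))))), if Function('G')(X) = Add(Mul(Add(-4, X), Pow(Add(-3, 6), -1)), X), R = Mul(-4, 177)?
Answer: -708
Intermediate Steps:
R = -708
Function('G')(X) = Add(Rational(-4, 3), Mul(Rational(4, 3), X)) (Function('G')(X) = Add(Mul(Add(-4, X), Pow(3, -1)), X) = Add(Mul(Add(-4, X), Rational(1, 3)), X) = Add(Add(Rational(-4, 3), Mul(Rational(1, 3), X)), X) = Add(Rational(-4, 3), Mul(Rational(4, 3), X)))
Mul(R, Function('v')(Function('G')(Mul(Add(4, 2), Pow(Add(-4, -2), -1))))) = Mul(-708, 1) = -708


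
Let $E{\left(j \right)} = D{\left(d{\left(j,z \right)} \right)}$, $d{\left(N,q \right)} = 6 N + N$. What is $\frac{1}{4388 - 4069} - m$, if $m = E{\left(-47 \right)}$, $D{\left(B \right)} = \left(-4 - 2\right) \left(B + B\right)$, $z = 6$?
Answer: $- \frac{1259411}{319} \approx -3948.0$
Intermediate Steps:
$d{\left(N,q \right)} = 7 N$
$D{\left(B \right)} = - 12 B$ ($D{\left(B \right)} = - 6 \cdot 2 B = - 12 B$)
$E{\left(j \right)} = - 84 j$ ($E{\left(j \right)} = - 12 \cdot 7 j = - 84 j$)
$m = 3948$ ($m = \left(-84\right) \left(-47\right) = 3948$)
$\frac{1}{4388 - 4069} - m = \frac{1}{4388 - 4069} - 3948 = \frac{1}{319} - 3948 = - \frac{1259411}{319}$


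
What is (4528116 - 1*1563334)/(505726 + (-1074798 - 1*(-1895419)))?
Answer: 2964782/1326347 ≈ 2.2353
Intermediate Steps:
(4528116 - 1*1563334)/(505726 + (-1074798 - 1*(-1895419))) = (4528116 - 1563334)/(505726 + (-1074798 + 1895419)) = 2964782/(505726 + 820621) = 2964782/1326347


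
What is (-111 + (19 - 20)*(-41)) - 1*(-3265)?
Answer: 3195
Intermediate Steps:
(-111 + (19 - 20)*(-41)) - 1*(-3265) = (-111 - 1*(-41)) + 3265 = (-111 + 41) + 3265 = -70 + 3265 = 3195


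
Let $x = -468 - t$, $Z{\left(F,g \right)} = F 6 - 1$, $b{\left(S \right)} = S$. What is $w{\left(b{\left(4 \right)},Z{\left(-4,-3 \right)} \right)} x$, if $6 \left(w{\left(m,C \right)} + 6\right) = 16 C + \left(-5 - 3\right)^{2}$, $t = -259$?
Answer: $12958$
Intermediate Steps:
$Z{\left(F,g \right)} = -1 + 6 F$ ($Z{\left(F,g \right)} = 6 F - 1 = -1 + 6 F$)
$w{\left(m,C \right)} = \frac{14}{3} + \frac{8 C}{3}$ ($w{\left(m,C \right)} = -6 + \frac{16 C + \left(-5 - 3\right)^{2}}{6} = -6 + \frac{16 C + \left(-8\right)^{2}}{6} = -6 + \frac{16 C + 64}{6} = -6 + \frac{64 + 16 C}{6} = -6 + \left(\frac{32}{3} + \frac{8 C}{3}\right) = \frac{14}{3} + \frac{8 C}{3}$)
$x = -209$ ($x = -468 - -259 = -468 + 259 = -209$)
$w{\left(b{\left(4 \right)},Z{\left(-4,-3 \right)} \right)} x = \left(\frac{14}{3} + \frac{8 \left(-1 + 6 \left(-4\right)\right)}{3}\right) \left(-209\right) = \left(\frac{14}{3} + \frac{8 \left(-1 - 24\right)}{3}\right) \left(-209\right) = \left(\frac{14}{3} + \frac{8}{3} \left(-25\right)\right) \left(-209\right) = \left(\frac{14}{3} - \frac{200}{3}\right) \left(-209\right) = \left(-62\right) \left(-209\right) = 12958$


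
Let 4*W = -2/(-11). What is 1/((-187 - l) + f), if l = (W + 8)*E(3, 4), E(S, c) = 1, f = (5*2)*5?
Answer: -22/3191 ≈ -0.0068944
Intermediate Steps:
f = 50 (f = 10*5 = 50)
W = 1/22 (W = (-2/(-11))/4 = (-2*(-1/11))/4 = (¼)*(2/11) = 1/22 ≈ 0.045455)
l = 177/22 (l = (1/22 + 8)*1 = (177/22)*1 = 177/22 ≈ 8.0455)
1/((-187 - l) + f) = 1/((-187 - 1*177/22) + 50) = 1/((-187 - 177/22) + 50) = 1/(-4291/22 + 50) = 1/(-3191/22) = -22/3191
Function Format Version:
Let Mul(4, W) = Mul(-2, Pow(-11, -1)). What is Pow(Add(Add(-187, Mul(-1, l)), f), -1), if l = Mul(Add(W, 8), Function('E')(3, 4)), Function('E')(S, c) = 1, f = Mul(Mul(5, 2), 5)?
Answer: Rational(-22, 3191) ≈ -0.0068944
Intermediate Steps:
f = 50 (f = Mul(10, 5) = 50)
W = Rational(1, 22) (W = Mul(Rational(1, 4), Mul(-2, Pow(-11, -1))) = Mul(Rational(1, 4), Mul(-2, Rational(-1, 11))) = Mul(Rational(1, 4), Rational(2, 11)) = Rational(1, 22) ≈ 0.045455)
l = Rational(177, 22) (l = Mul(Add(Rational(1, 22), 8), 1) = Mul(Rational(177, 22), 1) = Rational(177, 22) ≈ 8.0455)
Pow(Add(Add(-187, Mul(-1, l)), f), -1) = Pow(Add(Add(-187, Mul(-1, Rational(177, 22))), 50), -1) = Pow(Add(Add(-187, Rational(-177, 22)), 50), -1) = Pow(Add(Rational(-4291, 22), 50), -1) = Pow(Rational(-3191, 22), -1) = Rational(-22, 3191)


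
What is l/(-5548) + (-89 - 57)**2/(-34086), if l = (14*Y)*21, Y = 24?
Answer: -2360342/1244139 ≈ -1.8972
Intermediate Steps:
l = 7056 (l = (14*24)*21 = 336*21 = 7056)
l/(-5548) + (-89 - 57)**2/(-34086) = 7056/(-5548) + (-89 - 57)**2/(-34086) = 7056*(-1/5548) + (-146)**2*(-1/34086) = -1764/1387 + 21316*(-1/34086) = -1764/1387 - 10658/17043 = -2360342/1244139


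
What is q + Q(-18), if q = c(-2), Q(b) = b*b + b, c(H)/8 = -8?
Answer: 242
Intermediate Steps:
c(H) = -64 (c(H) = 8*(-8) = -64)
Q(b) = b + b**2 (Q(b) = b**2 + b = b + b**2)
q = -64
q + Q(-18) = -64 - 18*(1 - 18) = -64 - 18*(-17) = -64 + 306 = 242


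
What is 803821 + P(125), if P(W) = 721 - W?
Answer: 804417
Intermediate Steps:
803821 + P(125) = 803821 + (721 - 1*125) = 803821 + (721 - 125) = 803821 + 596 = 804417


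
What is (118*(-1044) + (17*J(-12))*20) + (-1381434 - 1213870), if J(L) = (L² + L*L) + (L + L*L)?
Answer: -2575696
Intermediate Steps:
J(L) = L + 3*L² (J(L) = (L² + L²) + (L + L²) = 2*L² + (L + L²) = L + 3*L²)
(118*(-1044) + (17*J(-12))*20) + (-1381434 - 1213870) = (118*(-1044) + (17*(-12*(1 + 3*(-12))))*20) + (-1381434 - 1213870) = (-123192 + (17*(-12*(1 - 36)))*20) - 2595304 = (-123192 + (17*(-12*(-35)))*20) - 2595304 = (-123192 + (17*420)*20) - 2595304 = (-123192 + 7140*20) - 2595304 = (-123192 + 142800) - 2595304 = 19608 - 2595304 = -2575696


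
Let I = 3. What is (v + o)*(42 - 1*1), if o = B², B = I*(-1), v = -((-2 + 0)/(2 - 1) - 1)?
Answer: 492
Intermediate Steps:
v = 3 (v = -(-2/1 - 1) = -(-2*1 - 1) = -(-2 - 1) = -1*(-3) = 3)
B = -3 (B = 3*(-1) = -3)
o = 9 (o = (-3)² = 9)
(v + o)*(42 - 1*1) = (3 + 9)*(42 - 1*1) = 12*(42 - 1) = 12*41 = 492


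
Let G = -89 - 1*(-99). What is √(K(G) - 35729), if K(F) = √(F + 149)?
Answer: √(-35729 + √159) ≈ 188.99*I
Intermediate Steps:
G = 10 (G = -89 + 99 = 10)
K(F) = √(149 + F)
√(K(G) - 35729) = √(√(149 + 10) - 35729) = √(√159 - 35729) = √(-35729 + √159)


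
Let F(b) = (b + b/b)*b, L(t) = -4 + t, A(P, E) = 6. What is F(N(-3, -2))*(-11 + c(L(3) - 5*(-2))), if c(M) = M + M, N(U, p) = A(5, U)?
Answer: 294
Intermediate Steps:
N(U, p) = 6
F(b) = b*(1 + b) (F(b) = (b + 1)*b = (1 + b)*b = b*(1 + b))
c(M) = 2*M
F(N(-3, -2))*(-11 + c(L(3) - 5*(-2))) = (6*(1 + 6))*(-11 + 2*((-4 + 3) - 5*(-2))) = (6*7)*(-11 + 2*(-1 + 10)) = 42*(-11 + 2*9) = 42*(-11 + 18) = 42*7 = 294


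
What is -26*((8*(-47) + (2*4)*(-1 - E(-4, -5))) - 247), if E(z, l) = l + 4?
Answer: 16198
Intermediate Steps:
E(z, l) = 4 + l
-26*((8*(-47) + (2*4)*(-1 - E(-4, -5))) - 247) = -26*((8*(-47) + (2*4)*(-1 - (4 - 5))) - 247) = -26*((-376 + 8*(-1 - 1*(-1))) - 247) = -26*((-376 + 8*(-1 + 1)) - 247) = -26*((-376 + 8*0) - 247) = -26*((-376 + 0) - 247) = -26*(-376 - 247) = -26*(-623) = 16198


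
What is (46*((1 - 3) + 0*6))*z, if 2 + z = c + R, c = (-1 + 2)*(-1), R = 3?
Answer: 0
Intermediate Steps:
c = -1 (c = 1*(-1) = -1)
z = 0 (z = -2 + (-1 + 3) = -2 + 2 = 0)
(46*((1 - 3) + 0*6))*z = (46*((1 - 3) + 0*6))*0 = (46*(-2 + 0))*0 = (46*(-2))*0 = -92*0 = 0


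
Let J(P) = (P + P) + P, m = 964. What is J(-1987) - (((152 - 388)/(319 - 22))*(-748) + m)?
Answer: -203023/27 ≈ -7519.4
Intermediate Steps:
J(P) = 3*P (J(P) = 2*P + P = 3*P)
J(-1987) - (((152 - 388)/(319 - 22))*(-748) + m) = 3*(-1987) - (((152 - 388)/(319 - 22))*(-748) + 964) = -5961 - (-236/297*(-748) + 964) = -5961 - (16048/27 + 964) = -5961 - 1*42076/27 = -5961 - 42076/27 = -203023/27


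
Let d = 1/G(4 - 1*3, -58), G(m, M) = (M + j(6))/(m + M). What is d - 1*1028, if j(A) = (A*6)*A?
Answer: -162481/158 ≈ -1028.4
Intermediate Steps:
j(A) = 6*A**2 (j(A) = (6*A)*A = 6*A**2)
G(m, M) = (216 + M)/(M + m) (G(m, M) = (M + 6*6**2)/(m + M) = (M + 6*36)/(M + m) = (M + 216)/(M + m) = (216 + M)/(M + m))
d = -57/158 (d = 1/((216 - 58)/(-58 + (4 - 1*3))) = 1/(158/(-58 + (4 - 3))) = 1/(158/(-58 + 1)) = 1/(158/(-57)) = 1/(-1/57*158) = 1/(-158/57) = -57/158 ≈ -0.36076)
d - 1*1028 = -57/158 - 1*1028 = -57/158 - 1028 = -162481/158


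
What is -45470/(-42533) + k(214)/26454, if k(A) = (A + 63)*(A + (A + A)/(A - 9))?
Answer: 128081687653/38443239385 ≈ 3.3317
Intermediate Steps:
k(A) = (63 + A)*(A + 2*A/(-9 + A)) (k(A) = (63 + A)*(A + (2*A)/(-9 + A)) = (63 + A)*(A + 2*A/(-9 + A)))
-45470/(-42533) + k(214)/26454 = -45470/(-42533) + (214*(-441 + 214² + 56*214)/(-9 + 214))/26454 = -45470*(-1/42533) + (214*(-441 + 45796 + 11984)/205)*(1/26454) = 45470/42533 + (214*(1/205)*57339)*(1/26454) = 45470/42533 + (12270546/205)*(1/26454) = 45470/42533 + 2045091/903845 = 128081687653/38443239385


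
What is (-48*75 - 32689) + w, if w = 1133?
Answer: -35156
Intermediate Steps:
(-48*75 - 32689) + w = (-48*75 - 32689) + 1133 = (-3600 - 32689) + 1133 = -36289 + 1133 = -35156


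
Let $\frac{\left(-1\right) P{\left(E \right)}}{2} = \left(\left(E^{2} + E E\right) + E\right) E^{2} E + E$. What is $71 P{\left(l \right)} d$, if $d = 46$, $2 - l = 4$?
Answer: $326600$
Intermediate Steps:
$l = -2$ ($l = 2 - 4 = -2$)
$P{\left(E \right)} = - 2 E - 2 E^{3} \left(E + 2 E^{2}\right)$ ($P{\left(E \right)} = - 2 \left(\left(\left(E^{2} + E E\right) + E\right) E^{2} E + E\right) = - 2 \left(\left(\left(E^{2} + E^{2}\right) + E\right) E^{2} E + E\right) = - 2 \left(\left(2 E^{2} + E\right) E^{2} E + E\right) = - 2 \left(\left(E + 2 E^{2}\right) E^{2} E + E\right) = - 2 \left(E^{2} \left(E + 2 E^{2}\right) E + E\right) = - 2 \left(E^{3} \left(E + 2 E^{2}\right) + E\right) = - 2 \left(E + E^{3} \left(E + 2 E^{2}\right)\right) = - 2 E - 2 E^{3} \left(E + 2 E^{2}\right)$)
$71 P{\left(l \right)} d = 71 \left(\left(-2\right) \left(-2\right) \left(1 + \left(-2\right)^{3} + 2 \left(-2\right)^{4}\right)\right) 46 = 71 \left(\left(-2\right) \left(-2\right) \left(1 - 8 + 2 \cdot 16\right)\right) 46 = 71 \left(\left(-2\right) \left(-2\right) \left(1 - 8 + 32\right)\right) 46 = 71 \left(\left(-2\right) \left(-2\right) 25\right) 46 = 71 \cdot 100 \cdot 46 = 7100 \cdot 46 = 326600$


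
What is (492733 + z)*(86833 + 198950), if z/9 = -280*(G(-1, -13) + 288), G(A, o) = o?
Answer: -57232904061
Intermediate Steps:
z = -693000 (z = 9*(-280*(-13 + 288)) = 9*(-280*275) = 9*(-77000) = -693000)
(492733 + z)*(86833 + 198950) = (492733 - 693000)*(86833 + 198950) = -200267*285783 = -57232904061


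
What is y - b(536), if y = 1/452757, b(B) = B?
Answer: -242677751/452757 ≈ -536.00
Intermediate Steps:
y = 1/452757 ≈ 2.2087e-6
y - b(536) = 1/452757 - 1*536 = 1/452757 - 536 = -242677751/452757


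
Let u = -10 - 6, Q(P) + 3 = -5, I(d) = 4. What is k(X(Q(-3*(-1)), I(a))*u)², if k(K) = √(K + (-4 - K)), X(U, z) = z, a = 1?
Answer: -4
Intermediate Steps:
Q(P) = -8 (Q(P) = -3 - 5 = -8)
u = -16
k(K) = 2*I (k(K) = √(-4) = 2*I)
k(X(Q(-3*(-1)), I(a))*u)² = (2*I)² = -4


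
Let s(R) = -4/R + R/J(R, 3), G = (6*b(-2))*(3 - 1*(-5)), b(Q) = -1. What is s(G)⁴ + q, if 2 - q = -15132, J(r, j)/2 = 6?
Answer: 318698305/20736 ≈ 15369.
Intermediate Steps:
J(r, j) = 12 (J(r, j) = 2*6 = 12)
q = 15134 (q = 2 - 1*(-15132) = 2 + 15132 = 15134)
G = -48 (G = (6*(-1))*(3 - 1*(-5)) = -6*(3 + 5) = -6*8 = -48)
s(R) = -4/R + R/12
s(G)⁴ + q = (-4/(-48) + (1/12)*(-48))⁴ + 15134 = (-4*(-1/48) - 4)⁴ + 15134 = (1/12 - 4)⁴ + 15134 = (-47/12)⁴ + 15134 = 4879681/20736 + 15134 = 318698305/20736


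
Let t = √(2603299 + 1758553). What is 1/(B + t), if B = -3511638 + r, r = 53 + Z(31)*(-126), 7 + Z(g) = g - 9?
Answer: -3513475/12344502213773 - 2*√1090463/12344502213773 ≈ -2.8479e-7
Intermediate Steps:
Z(g) = -16 + g (Z(g) = -7 + (g - 9) = -7 + (-9 + g) = -16 + g)
r = -1837 (r = 53 + (-16 + 31)*(-126) = 53 + 15*(-126) = 53 - 1890 = -1837)
t = 2*√1090463 (t = √4361852 = 2*√1090463 ≈ 2088.5)
B = -3513475 (B = -3511638 - 1837 = -3513475)
1/(B + t) = 1/(-3513475 + 2*√1090463)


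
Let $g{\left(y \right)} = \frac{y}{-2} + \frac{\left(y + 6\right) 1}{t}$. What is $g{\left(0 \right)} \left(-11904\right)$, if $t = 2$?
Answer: $-35712$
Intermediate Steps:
$g{\left(y \right)} = 3$ ($g{\left(y \right)} = \frac{y}{-2} + \frac{\left(y + 6\right) 1}{2} = y \left(- \frac{1}{2}\right) + \left(6 + y\right) 1 \cdot \frac{1}{2} = - \frac{y}{2} + \left(6 + y\right) \frac{1}{2} = - \frac{y}{2} + \left(3 + \frac{y}{2}\right) = 3$)
$g{\left(0 \right)} \left(-11904\right) = 3 \left(-11904\right) = -35712$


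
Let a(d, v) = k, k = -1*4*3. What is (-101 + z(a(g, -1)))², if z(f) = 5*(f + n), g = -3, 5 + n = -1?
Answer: 36481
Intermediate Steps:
n = -6 (n = -5 - 1 = -6)
k = -12 (k = -4*3 = -12)
a(d, v) = -12
z(f) = -30 + 5*f (z(f) = 5*(f - 6) = 5*(-6 + f) = -30 + 5*f)
(-101 + z(a(g, -1)))² = (-101 + (-30 + 5*(-12)))² = (-101 + (-30 - 60))² = (-101 - 90)² = (-191)² = 36481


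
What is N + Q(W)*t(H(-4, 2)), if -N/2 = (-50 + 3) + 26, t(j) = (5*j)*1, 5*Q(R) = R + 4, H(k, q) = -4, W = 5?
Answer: 6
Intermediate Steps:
Q(R) = ⅘ + R/5 (Q(R) = (R + 4)/5 = (4 + R)/5 = ⅘ + R/5)
t(j) = 5*j
N = 42 (N = -2*((-50 + 3) + 26) = -2*(-47 + 26) = -2*(-21) = 42)
N + Q(W)*t(H(-4, 2)) = 42 + (⅘ + (⅕)*5)*(5*(-4)) = 42 + (⅘ + 1)*(-20) = 42 + (9/5)*(-20) = 42 - 36 = 6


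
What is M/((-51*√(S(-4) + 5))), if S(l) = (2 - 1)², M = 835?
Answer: -835*√6/306 ≈ -6.6841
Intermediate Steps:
S(l) = 1 (S(l) = 1² = 1)
M/((-51*√(S(-4) + 5))) = 835/((-51*√(1 + 5))) = 835/((-51*√6)) = 835*(-√6/306) = -835*√6/306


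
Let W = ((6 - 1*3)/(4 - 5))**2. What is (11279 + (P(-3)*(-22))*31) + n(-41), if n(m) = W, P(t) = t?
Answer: 13334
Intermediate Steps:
W = 9 (W = ((6 - 3)/(-1))**2 = (3*(-1))**2 = (-3)**2 = 9)
n(m) = 9
(11279 + (P(-3)*(-22))*31) + n(-41) = (11279 - 3*(-22)*31) + 9 = (11279 + 66*31) + 9 = (11279 + 2046) + 9 = 13325 + 9 = 13334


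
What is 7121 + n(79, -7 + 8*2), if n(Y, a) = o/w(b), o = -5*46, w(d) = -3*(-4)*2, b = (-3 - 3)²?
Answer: 85337/12 ≈ 7111.4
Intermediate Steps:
b = 36 (b = (-6)² = 36)
w(d) = 24 (w(d) = 12*2 = 24)
o = -230
n(Y, a) = -115/12 (n(Y, a) = -230/24 = -230*1/24 = -115/12)
7121 + n(79, -7 + 8*2) = 7121 - 115/12 = 85337/12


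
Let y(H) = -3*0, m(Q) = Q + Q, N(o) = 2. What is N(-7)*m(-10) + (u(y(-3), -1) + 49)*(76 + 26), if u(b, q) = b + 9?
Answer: 5876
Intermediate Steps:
m(Q) = 2*Q
y(H) = 0
u(b, q) = 9 + b
N(-7)*m(-10) + (u(y(-3), -1) + 49)*(76 + 26) = 2*(2*(-10)) + ((9 + 0) + 49)*(76 + 26) = 2*(-20) + (9 + 49)*102 = -40 + 58*102 = -40 + 5916 = 5876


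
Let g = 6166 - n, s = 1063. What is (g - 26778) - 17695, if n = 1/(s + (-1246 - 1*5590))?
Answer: -221146310/5773 ≈ -38307.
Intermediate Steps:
n = -1/5773 (n = 1/(1063 + (-1246 - 1*5590)) = 1/(1063 + (-1246 - 5590)) = 1/(1063 - 6836) = 1/(-5773) = -1/5773 ≈ -0.00017322)
g = 35596319/5773 (g = 6166 - 1*(-1/5773) = 6166 + 1/5773 = 35596319/5773 ≈ 6166.0)
(g - 26778) - 17695 = (35596319/5773 - 26778) - 17695 = -118993075/5773 - 17695 = -221146310/5773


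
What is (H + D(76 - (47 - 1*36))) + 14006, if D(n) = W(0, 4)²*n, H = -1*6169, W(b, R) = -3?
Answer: 8422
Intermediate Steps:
H = -6169
D(n) = 9*n (D(n) = (-3)²*n = 9*n)
(H + D(76 - (47 - 1*36))) + 14006 = (-6169 + 9*(76 - (47 - 1*36))) + 14006 = (-6169 + 9*(76 - (47 - 36))) + 14006 = (-6169 + 9*(76 - 1*11)) + 14006 = (-6169 + 9*(76 - 11)) + 14006 = (-6169 + 9*65) + 14006 = (-6169 + 585) + 14006 = -5584 + 14006 = 8422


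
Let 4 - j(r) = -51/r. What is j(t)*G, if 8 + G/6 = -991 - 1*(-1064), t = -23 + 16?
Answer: -8970/7 ≈ -1281.4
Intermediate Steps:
t = -7
G = 390 (G = -48 + 6*(-991 - 1*(-1064)) = -48 + 6*(-991 + 1064) = -48 + 6*73 = -48 + 438 = 390)
j(r) = 4 + 51/r (j(r) = 4 - (-51)/r = 4 + 51/r)
j(t)*G = (4 + 51/(-7))*390 = (4 + 51*(-⅐))*390 = (4 - 51/7)*390 = -23/7*390 = -8970/7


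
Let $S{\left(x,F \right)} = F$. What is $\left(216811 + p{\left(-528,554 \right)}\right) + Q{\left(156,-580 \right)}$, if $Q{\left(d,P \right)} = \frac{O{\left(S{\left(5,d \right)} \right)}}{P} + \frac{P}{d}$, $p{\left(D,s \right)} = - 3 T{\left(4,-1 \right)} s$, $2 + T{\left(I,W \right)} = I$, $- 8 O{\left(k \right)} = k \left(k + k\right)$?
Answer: $\frac{1207307279}{5655} \approx 2.1349 \cdot 10^{5}$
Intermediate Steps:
$O{\left(k \right)} = - \frac{k^{2}}{4}$ ($O{\left(k \right)} = - \frac{k \left(k + k\right)}{8} = - \frac{k 2 k}{8} = - \frac{2 k^{2}}{8} = - \frac{k^{2}}{4}$)
$T{\left(I,W \right)} = -2 + I$
$p{\left(D,s \right)} = - 6 s$ ($p{\left(D,s \right)} = - 3 \left(-2 + 4\right) s = \left(-3\right) 2 s = - 6 s$)
$Q{\left(d,P \right)} = \frac{P}{d} - \frac{d^{2}}{4 P}$ ($Q{\left(d,P \right)} = \frac{\left(- \frac{1}{4}\right) d^{2}}{P} + \frac{P}{d} = - \frac{d^{2}}{4 P} + \frac{P}{d} = \frac{P}{d} - \frac{d^{2}}{4 P}$)
$\left(216811 + p{\left(-528,554 \right)}\right) + Q{\left(156,-580 \right)} = \left(216811 - 3324\right) - \left(\frac{145}{39} + \frac{156^{2}}{4 \left(-580\right)}\right) = \left(216811 - 3324\right) - \left(\frac{145}{39} - \frac{1521}{145}\right) = 213487 + \left(- \frac{145}{39} + \frac{1521}{145}\right) = 213487 + \frac{38294}{5655} = \frac{1207307279}{5655}$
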